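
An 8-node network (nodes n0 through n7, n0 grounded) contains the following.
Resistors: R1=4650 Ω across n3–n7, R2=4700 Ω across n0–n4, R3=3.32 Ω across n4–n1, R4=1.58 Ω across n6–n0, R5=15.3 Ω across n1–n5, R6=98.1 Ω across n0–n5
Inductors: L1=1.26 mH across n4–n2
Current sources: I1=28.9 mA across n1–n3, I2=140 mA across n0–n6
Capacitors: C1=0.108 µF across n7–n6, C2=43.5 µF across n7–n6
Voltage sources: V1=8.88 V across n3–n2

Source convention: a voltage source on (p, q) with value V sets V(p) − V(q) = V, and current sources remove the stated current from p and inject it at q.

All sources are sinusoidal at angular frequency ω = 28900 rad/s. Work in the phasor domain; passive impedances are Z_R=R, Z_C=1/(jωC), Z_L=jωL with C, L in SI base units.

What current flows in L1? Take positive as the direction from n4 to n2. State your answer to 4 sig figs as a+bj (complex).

MNA unknowns: 7 node voltages V₁..V_7 plus 1 source current (V1)
R1: Y=0.0002151+0.000j on G[3,7]
L1: Y=0.000-0.02746j on G[4,2]
R2: Y=0.0002128+0.000j on G[0,4]
R3: Y=0.3012+0.000j on G[4,1]
I1: z[1]−=0.0289, z[3]+=0.0289
R4: Y=0.6329+0.000j on G[6,0]
I2: z[0]−=0.14, z[6]+=0.14
C1: Y=0.000+0.003121j on G[7,6]
R5: Y=0.06536+0.000j on G[1,5]
R6: Y=0.01019+0.000j on G[0,5]
C2: Y=0.000+1.257j on G[7,6]
V1: row V3−V2=8.88, i_V1 at 3,2
solve → V1=-0.2057-0.02292j, V2=-0.1082+0.9618j, V3=8.772+0.9618j, V4=-0.1157-0.02359j, V5=-0.1779-0.01982j, V6=0.2241+0.0003272j, V7=0.2243-0.001131j
aux → i_V1=0.02706-0.0002071j

-0.02706+0.0002071j A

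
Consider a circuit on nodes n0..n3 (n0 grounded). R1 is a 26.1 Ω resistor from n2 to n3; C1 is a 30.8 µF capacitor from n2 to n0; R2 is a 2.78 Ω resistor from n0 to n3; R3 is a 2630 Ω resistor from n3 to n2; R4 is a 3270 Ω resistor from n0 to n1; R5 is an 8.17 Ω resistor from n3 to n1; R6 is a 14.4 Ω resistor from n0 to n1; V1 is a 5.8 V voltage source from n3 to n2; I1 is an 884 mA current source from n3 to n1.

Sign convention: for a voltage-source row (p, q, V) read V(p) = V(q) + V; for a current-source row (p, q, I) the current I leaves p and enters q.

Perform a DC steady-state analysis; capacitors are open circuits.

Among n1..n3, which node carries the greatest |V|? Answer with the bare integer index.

Apply KCL at each of the 3 non-ground nodes and solve the resulting linear system.
Node n1: branches {R4, R5, R6, I1} → V_1 = 4.095
Node n2: branches {R1, C1, R3, V1} → V_2 = -6.594
Node n3: branches {R1, R2, R3, R5, V1, I1} → V_3 = -0.7940
Source currents: i(V1)=-0.2244

2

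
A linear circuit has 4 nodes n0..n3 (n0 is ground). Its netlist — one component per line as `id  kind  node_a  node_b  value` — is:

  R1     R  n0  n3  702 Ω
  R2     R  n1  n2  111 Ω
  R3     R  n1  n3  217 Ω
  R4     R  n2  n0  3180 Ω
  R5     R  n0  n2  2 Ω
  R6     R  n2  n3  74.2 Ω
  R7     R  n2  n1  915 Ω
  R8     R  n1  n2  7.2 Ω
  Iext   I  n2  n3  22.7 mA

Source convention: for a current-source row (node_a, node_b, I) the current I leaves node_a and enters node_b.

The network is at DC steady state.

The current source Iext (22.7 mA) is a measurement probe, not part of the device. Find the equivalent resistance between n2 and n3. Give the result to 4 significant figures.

Apply KCL at each of the 3 non-ground nodes and solve the resulting linear system.
Node n1: branches {R2, R3, R7, R8} → V_1 = 0.03184
Node n2: branches {R2, R4, R5, R6, R7, R8, Iext} → V_2 = -0.003328
Node n3: branches {R1, R3, R6, Iext} → V_3 = 1.169

R_eq = 51.63 Ω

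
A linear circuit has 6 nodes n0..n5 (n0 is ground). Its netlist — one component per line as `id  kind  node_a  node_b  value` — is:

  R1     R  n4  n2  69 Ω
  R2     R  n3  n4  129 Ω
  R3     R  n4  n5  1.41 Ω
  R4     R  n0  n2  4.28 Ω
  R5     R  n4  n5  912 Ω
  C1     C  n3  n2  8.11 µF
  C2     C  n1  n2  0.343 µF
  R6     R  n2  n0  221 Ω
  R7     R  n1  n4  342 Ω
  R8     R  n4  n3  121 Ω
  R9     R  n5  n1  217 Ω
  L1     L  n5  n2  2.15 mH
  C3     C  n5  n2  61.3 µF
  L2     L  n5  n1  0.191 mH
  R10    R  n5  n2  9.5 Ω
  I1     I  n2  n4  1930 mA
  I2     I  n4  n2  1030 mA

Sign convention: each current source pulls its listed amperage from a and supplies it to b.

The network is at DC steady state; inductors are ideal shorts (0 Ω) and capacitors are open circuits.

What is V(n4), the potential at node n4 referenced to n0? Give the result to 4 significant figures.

MNA unknowns: 5 node voltages V₁..V_5 plus 2 source currents (L1, L2)
R1: Y=0.01449 on G[4,2]
R2: Y=0.007752 on G[3,4]
R3: Y=0.7092 on G[4,5]
R4: Y=0.2336 on G[0,2]
R5: Y=0.001096 on G[4,5]
C1: Y=0.000 on G[3,2]
C2: Y=0.000 on G[1,2]
R6: Y=0.004525 on G[2,0]
R7: Y=0.002924 on G[1,4]
R8: Y=0.008264 on G[4,3]
R9: Y=0.004608 on G[5,1]
L1: row V5−V2=0, i_L1 at 5,2
C3: Y=0.000 on G[5,2]
L2: row V5−V1=0, i_L2 at 5,1
R10: Y=0.1053 on G[5,2]
I1: z[2]−=1.93, z[4]+=1.93
I2: z[4]−=1.03, z[2]+=1.03
solve → V1=0.000, V2=0.000, V3=1.237, V4=1.237, V5=0.000
aux → i_L1=0.8821, i_L2=-0.003616

1.237 V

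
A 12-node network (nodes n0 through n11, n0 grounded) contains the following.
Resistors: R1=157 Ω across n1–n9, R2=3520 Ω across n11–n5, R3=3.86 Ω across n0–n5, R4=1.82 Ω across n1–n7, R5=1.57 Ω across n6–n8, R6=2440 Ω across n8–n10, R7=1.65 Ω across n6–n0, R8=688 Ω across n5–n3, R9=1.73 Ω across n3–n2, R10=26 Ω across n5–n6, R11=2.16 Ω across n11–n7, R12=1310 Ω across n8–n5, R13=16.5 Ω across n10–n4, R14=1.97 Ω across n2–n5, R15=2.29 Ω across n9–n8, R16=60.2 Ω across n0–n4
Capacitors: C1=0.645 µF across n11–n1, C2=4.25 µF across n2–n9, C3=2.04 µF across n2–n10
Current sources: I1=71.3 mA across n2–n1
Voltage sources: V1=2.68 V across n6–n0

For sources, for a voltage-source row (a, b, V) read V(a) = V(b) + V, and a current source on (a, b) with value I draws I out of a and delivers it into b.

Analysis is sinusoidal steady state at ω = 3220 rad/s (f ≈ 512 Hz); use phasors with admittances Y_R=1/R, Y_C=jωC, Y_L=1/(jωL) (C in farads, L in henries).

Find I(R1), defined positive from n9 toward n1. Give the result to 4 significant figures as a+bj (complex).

Apply KCL at each of the 11 non-ground nodes and solve the resulting linear system.
Node n1: branches {R1, R4, C1, I1} → V_1 = 13.52-0.1403j
Node n2: branches {I1, R9, R14, C2, C3} → V_2 = 0.01946+0.2093j
Node n3: branches {R8, R9} → V_3 = 0.01978+0.2091j
Node n4: branches {R13, R16} → V_4 = -0.008869+0.01031j
Node n5: branches {R2, R3, R8, R10, R12, R14} → V_5 = 0.1473+0.1318j
Node n6: branches {R5, R7, R10, V1} → V_6 = 2.680+0.000j
Node n7: branches {R4, R11} → V_7 = 13.51-0.1401j
Node n8: branches {R5, R6, R12, R15} → V_8 = 2.773-0.06184j
Node n9: branches {R1, C2, R15} → V_9 = 2.917-0.1525j
Node n10: branches {R6, R13, C3} → V_10 = -0.01130+0.01314j
Node n11: branches {R2, C1, R11} → V_11 = 13.50-0.1399j
Source currents: i(V1)=-1.662-0.03432j

-0.06751-7.719e-05j A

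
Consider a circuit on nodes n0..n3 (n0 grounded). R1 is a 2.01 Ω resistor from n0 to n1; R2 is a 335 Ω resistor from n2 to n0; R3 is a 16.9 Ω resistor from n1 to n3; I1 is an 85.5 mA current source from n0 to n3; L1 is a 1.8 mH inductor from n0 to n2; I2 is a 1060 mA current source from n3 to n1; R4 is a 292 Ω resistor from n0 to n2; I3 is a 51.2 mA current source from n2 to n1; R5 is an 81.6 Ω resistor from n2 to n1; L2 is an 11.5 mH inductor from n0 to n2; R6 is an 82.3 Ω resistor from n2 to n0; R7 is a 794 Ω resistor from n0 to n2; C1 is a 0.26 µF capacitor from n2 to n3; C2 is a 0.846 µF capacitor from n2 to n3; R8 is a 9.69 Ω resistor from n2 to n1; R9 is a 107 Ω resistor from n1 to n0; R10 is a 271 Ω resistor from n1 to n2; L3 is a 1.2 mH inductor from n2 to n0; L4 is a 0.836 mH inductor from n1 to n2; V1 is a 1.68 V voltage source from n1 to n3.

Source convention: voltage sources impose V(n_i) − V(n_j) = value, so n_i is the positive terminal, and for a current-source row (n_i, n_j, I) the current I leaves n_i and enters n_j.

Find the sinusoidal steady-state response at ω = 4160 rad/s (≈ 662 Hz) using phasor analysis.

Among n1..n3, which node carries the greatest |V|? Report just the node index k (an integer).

3

MNA unknowns: 3 node voltages V₁..V_3 plus 1 source current (V1)
R1: Y=0.4975+0.000j on G[0,1]
R2: Y=0.002985+0.000j on G[2,0]
R3: Y=0.05917+0.000j on G[1,3]
I1: z[0]−=0.0855, z[3]+=0.0855
L1: Y=0.000-0.1335j on G[0,2]
I2: z[3]−=1.06, z[1]+=1.06
R4: Y=0.003425+0.000j on G[0,2]
I3: z[2]−=0.0512, z[1]+=0.0512
R5: Y=0.01225+0.000j on G[2,1]
L2: Y=0.000-0.02090j on G[0,2]
R6: Y=0.01215+0.000j on G[2,0]
R7: Y=0.001259+0.000j on G[0,2]
C1: Y=0.000+0.001082j on G[2,3]
C2: Y=0.000+0.003519j on G[2,3]
R8: Y=0.1032+0.000j on G[2,1]
R9: Y=0.009346+0.000j on G[1,0]
R10: Y=0.003690+0.000j on G[1,2]
L3: Y=0.000-0.2003j on G[2,0]
L4: Y=0.000-0.2875j on G[1,2]
V1: row V1−V3=1.68, i_V1 at 1,3
solve → V1=0.1913+0.05636j, V2=0.07847-0.03665j, V3=-1.489+0.05636j
aux → i_V1=0.8747-0.007211j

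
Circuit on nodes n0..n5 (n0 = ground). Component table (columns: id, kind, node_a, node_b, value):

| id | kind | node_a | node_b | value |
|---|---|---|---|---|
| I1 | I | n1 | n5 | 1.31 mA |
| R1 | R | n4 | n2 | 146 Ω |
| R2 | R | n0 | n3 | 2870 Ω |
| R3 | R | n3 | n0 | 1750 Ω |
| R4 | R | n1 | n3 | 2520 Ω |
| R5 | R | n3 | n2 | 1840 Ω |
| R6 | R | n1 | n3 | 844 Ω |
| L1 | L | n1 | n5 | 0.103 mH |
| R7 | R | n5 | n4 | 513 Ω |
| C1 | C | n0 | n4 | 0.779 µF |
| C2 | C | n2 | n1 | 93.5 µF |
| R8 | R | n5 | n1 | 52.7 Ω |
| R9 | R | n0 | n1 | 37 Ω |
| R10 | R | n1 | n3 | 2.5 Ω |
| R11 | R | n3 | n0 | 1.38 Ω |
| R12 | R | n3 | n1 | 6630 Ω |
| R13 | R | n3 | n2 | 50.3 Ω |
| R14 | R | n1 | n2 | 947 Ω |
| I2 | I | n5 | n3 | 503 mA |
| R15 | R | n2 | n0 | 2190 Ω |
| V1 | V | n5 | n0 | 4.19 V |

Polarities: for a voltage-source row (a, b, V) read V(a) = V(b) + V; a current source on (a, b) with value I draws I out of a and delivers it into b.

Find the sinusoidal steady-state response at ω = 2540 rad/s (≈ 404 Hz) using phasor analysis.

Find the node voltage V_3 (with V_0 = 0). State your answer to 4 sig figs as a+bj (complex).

1.972-0.09693j V

Element admittances at ω=2540 rad/s:
  I1: injects 0.00131 A into n5 (from n1)
  Y(R1) = 0.006849+0.000j S between n4,n2
  Y(R2) = 0.0003484+0.000j S between n0,n3
  Y(R3) = 0.0005714+0.000j S between n3,n0
  Y(R4) = 0.0003968+0.000j S between n1,n3
  Y(R5) = 0.0005435+0.000j S between n3,n2
  Y(R6) = 0.001185+0.000j S between n1,n3
  Y(L1) = 0.000-3.822j S between n1,n5
  Y(R7) = 0.001949+0.000j S between n5,n4
  Y(C1) = 0.000+0.001979j S between n0,n4
  Y(C2) = 0.000+0.2375j S between n2,n1
  Y(R8) = 0.01898+0.000j S between n5,n1
  Y(R9) = 0.02703+0.000j S between n0,n1
  Y(R10) = 0.4000+0.000j S between n1,n3
  Y(R11) = 0.7246+0.000j S between n3,n0
  Y(R12) = 0.0001508+0.000j S between n3,n1
  Y(R13) = 0.01988+0.000j S between n3,n2
  Y(R14) = 0.001056+0.000j S between n1,n2
  I2: injects 0.503 A into n3 (from n5)
  Y(R15) = 0.0004566+0.000j S between n2,n0
  V1: constraint V(n5)−V(n0) = 4.19
Assemble and solve the 6×6 MNA system:
  V(n1)=4.170-0.2732j  V(n2)=4.142-0.07292j  V(n3)=1.972-0.09693j  V(n4)=3.941-0.9429j  V(n5)=4.190+0.000j
  i(V1)=-1.547+0.06995j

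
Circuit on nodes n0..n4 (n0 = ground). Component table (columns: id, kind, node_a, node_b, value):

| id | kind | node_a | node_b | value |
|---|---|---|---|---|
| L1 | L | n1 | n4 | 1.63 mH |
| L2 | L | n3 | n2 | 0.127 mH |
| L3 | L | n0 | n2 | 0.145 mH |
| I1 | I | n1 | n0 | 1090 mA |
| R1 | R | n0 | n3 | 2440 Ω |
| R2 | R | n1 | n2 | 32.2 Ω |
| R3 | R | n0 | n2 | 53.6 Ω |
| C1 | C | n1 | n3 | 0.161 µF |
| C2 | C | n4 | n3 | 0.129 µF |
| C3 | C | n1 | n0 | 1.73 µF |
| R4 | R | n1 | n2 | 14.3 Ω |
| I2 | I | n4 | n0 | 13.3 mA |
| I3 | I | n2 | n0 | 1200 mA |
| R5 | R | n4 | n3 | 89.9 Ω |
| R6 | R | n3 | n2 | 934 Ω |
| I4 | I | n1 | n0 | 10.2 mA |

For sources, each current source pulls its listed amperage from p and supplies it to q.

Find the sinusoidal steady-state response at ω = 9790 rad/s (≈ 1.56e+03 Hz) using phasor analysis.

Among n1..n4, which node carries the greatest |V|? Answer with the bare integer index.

Apply KCL at each of the 4 non-ground nodes and solve the resulting linear system.
Node n1: branches {L1, I1, R2, C1, C3, R4, I4} → V_1 = -10.50-1.647j
Node n2: branches {L2, L3, R2, R3, R4, I3, R6} → V_2 = -0.3423-3.314j
Node n3: branches {L2, R1, C1, C2, R5, R6} → V_3 = -0.3560-3.458j
Node n4: branches {L1, C2, I2, R5} → V_4 = -10.09-0.06223j

1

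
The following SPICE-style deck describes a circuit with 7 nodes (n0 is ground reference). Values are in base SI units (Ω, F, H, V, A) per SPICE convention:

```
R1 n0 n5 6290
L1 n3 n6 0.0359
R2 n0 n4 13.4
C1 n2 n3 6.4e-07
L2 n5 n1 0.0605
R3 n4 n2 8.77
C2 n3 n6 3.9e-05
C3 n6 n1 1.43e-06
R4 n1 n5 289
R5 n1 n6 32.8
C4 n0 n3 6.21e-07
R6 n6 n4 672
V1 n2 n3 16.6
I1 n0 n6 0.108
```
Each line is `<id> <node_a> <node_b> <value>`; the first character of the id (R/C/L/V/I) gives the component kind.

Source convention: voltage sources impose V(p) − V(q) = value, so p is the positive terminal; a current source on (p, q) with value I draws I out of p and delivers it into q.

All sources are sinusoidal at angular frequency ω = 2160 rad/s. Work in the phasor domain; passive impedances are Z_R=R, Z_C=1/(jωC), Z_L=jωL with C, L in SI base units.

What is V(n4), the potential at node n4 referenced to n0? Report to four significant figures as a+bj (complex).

1.484+0.2531j V

Apply KCL at each of the 6 non-ground nodes and solve the resulting linear system.
Node n1: branches {L2, C3, R4, R5} → V_1 = -13.83-1.426j
Node n2: branches {C1, R3, V1} → V_2 = 2.657+0.4407j
Node n3: branches {L1, C1, C2, C4, V1} → V_3 = -13.94+0.4407j
Node n4: branches {R2, R3, R6} → V_4 = 1.484+0.2531j
Node n5: branches {R1, L2, R4} → V_5 = -13.75-1.180j
Node n6: branches {L1, C2, C3, R5, R6, I1} → V_6 = -13.91-1.425j
Source currents: i(V1)=-0.1337-0.04434j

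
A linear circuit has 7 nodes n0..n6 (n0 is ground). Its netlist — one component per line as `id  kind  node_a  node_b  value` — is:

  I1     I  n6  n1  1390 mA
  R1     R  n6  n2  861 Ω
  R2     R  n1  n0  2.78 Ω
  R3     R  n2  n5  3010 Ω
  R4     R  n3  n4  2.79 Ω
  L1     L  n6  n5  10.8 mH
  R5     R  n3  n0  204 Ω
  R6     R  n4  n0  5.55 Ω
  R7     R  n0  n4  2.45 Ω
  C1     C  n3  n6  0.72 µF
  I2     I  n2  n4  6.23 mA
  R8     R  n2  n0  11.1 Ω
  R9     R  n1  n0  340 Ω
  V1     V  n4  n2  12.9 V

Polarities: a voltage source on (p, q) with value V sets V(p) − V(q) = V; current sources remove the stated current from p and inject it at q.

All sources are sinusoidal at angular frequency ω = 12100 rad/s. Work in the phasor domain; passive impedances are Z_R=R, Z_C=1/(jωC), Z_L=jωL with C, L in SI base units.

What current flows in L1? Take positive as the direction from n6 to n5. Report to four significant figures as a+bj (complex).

-0.003603+0.05203j A

Apply KCL at each of the 6 non-ground nodes and solve the resulting linear system.
Node n1: branches {I1, R2, R9} → V_1 = 3.833+0.000j
Node n2: branches {R1, R3, I2, R8, V1} → V_2 = -13.21+0.004608j
Node n3: branches {R4, R5, C1} → V_3 = -4.062-0.6378j
Node n4: branches {R4, R6, R7, I2, V1} → V_4 = -0.3065+0.004608j
Node n5: branches {R3, L1} → V_5 = -24.05+156.6j
Node n6: branches {I1, R1, L1, C1} → V_6 = -30.85+156.1j
Source currents: i(V1)=-1.159-0.2330j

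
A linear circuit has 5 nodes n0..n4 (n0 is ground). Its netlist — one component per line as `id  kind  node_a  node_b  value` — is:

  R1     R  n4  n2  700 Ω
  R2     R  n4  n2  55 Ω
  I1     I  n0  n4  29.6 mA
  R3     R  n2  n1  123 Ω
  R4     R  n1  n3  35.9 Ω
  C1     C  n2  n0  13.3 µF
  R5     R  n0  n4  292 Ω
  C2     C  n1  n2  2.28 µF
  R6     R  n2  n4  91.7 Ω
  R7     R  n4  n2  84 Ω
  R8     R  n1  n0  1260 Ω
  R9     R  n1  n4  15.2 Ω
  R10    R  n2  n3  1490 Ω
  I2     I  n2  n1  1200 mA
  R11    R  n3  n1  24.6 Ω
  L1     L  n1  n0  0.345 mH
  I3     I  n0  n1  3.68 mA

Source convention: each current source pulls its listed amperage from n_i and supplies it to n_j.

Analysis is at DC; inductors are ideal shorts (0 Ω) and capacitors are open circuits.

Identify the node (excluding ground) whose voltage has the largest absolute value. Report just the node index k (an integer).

MNA unknowns: 4 node voltages V₁..V_4 plus 1 source current (L1)
R1: Y=0.001429 on G[4,2]
R2: Y=0.01818 on G[4,2]
I1: z[0]−=0.0296, z[4]+=0.0296
R3: Y=0.008130 on G[2,1]
R4: Y=0.02786 on G[1,3]
C1: Y=0.000 on G[2,0]
R5: Y=0.003425 on G[0,4]
C2: Y=0.000 on G[1,2]
R6: Y=0.01091 on G[2,4]
R7: Y=0.01190 on G[4,2]
R8: Y=0.0007937 on G[1,0]
R9: Y=0.06579 on G[1,4]
R10: Y=0.0006711 on G[2,3]
I2: z[2]−=1.2, z[1]+=1.2
R11: Y=0.04065 on G[3,1]
L1: row V1−V0=0, i_L1 at 1,0
I3: z[0]−=0.00368, z[1]+=0.00368
solve → V1=0.000, V2=-33.87, V3=-0.3286, V4=-12.61
aux → i_L1=0.07645

2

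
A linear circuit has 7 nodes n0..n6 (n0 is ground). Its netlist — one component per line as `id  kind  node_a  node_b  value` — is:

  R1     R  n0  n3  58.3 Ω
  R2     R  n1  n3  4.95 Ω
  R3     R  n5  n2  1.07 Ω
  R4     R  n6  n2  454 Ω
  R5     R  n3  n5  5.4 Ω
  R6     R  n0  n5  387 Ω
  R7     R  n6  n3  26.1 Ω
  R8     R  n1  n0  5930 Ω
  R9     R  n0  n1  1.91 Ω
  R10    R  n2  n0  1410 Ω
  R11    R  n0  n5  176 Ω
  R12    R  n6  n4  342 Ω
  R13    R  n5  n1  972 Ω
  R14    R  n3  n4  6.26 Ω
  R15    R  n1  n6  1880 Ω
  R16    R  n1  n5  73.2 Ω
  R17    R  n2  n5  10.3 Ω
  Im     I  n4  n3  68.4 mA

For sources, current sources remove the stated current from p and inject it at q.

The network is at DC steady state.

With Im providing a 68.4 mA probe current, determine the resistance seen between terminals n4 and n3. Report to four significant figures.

R_eq = 6.155 Ω

Element admittances at DC:
  Y(R1) = 0.01715 S between n0,n3
  Y(R2) = 0.2020 S between n1,n3
  Y(R3) = 0.9346 S between n5,n2
  Y(R4) = 0.002203 S between n6,n2
  Y(R5) = 0.1852 S between n3,n5
  Y(R6) = 0.002584 S between n0,n5
  Y(R7) = 0.03831 S between n6,n3
  Y(R8) = 0.0001686 S between n1,n0
  Y(R9) = 0.5236 S between n0,n1
  Y(R10) = 0.0007092 S between n2,n0
  Y(R11) = 0.005682 S between n0,n5
  Y(R12) = 0.002924 S between n6,n4
  Y(R13) = 0.001029 S between n5,n1
  Y(R14) = 0.1597 S between n3,n4
  Y(R15) = 0.0005319 S between n1,n6
  Y(R16) = 0.01366 S between n1,n5
  Y(R17) = 0.09709 S between n2,n5
  Im: injects 0.0684 A into n3 (from n4)
Assemble and solve the 6×6 MNA system:
  V(n1)=6.930e-07  V(n2)=-0.0002692  V(n3)=9.136e-05  V(n4)=-0.4209  V(n5)=-0.0002104  V(n6)=-0.02792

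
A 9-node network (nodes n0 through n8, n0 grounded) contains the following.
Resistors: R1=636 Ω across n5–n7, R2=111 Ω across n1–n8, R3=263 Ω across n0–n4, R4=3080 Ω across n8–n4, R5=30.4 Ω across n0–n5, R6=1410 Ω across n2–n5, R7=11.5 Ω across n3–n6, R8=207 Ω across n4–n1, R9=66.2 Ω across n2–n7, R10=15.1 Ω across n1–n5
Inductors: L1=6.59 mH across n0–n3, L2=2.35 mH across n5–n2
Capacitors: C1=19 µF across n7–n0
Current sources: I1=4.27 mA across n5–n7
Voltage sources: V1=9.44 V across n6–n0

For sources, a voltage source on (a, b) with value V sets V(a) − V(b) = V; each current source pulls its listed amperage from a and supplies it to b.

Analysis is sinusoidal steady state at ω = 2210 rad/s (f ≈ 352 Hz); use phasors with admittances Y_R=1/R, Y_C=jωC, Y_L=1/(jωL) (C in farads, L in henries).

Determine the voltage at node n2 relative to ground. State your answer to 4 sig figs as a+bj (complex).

MNA unknowns: 8 node voltages V₁..V_8 plus 1 source current (V1)
R1: Y=0.001572+0.000j on G[5,7]
R2: Y=0.009009+0.000j on G[1,8]
L1: Y=0.000-0.06866j on G[0,3]
R3: Y=0.003802+0.000j on G[0,4]
R4: Y=0.0003247+0.000j on G[8,4]
C1: Y=0.000+0.04199j on G[7,0]
R5: Y=0.03289+0.000j on G[0,5]
R6: Y=0.0007092+0.000j on G[2,5]
I1: z[5]−=0.00427, z[7]+=0.00427
R7: Y=0.08696+0.000j on G[3,6]
L2: Y=0.000-0.1925j on G[5,2]
R8: Y=0.004831+0.000j on G[4,1]
R9: Y=0.01511+0.000j on G[2,7]
R10: Y=0.06623+0.000j on G[1,5]
V1: row V6−V0=9.44, i_V1 at 6,0
solve → V1=-0.07508-0.02225j, V2=-0.07369-0.01572j, V3=5.815+4.591j, V4=-0.04317-0.01280j, V5=-0.07755-0.02299j, V6=9.440+0.000j, V7=0.01917-0.06466j, V8=-0.07397-0.02193j
aux → i_V1=-0.3153+0.3992j

-0.07369-0.01572j V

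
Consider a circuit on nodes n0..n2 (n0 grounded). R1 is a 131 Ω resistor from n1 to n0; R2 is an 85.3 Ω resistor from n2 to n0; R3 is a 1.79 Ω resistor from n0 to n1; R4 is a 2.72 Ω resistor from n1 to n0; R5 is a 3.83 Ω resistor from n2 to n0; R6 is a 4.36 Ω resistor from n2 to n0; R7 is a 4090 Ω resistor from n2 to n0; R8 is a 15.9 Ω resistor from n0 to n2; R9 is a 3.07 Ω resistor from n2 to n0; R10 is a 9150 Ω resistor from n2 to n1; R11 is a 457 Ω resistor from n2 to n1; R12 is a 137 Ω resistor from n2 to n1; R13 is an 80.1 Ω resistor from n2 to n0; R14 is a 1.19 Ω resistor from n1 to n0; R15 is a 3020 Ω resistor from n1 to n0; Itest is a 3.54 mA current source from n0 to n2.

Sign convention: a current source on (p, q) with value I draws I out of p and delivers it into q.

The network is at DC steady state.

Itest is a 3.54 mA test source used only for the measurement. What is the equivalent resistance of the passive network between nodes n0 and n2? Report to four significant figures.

Element admittances at DC:
  Y(R1) = 0.007634 S between n1,n0
  Y(R2) = 0.01172 S between n2,n0
  Y(R3) = 0.5587 S between n0,n1
  Y(R4) = 0.3676 S between n1,n0
  Y(R5) = 0.2611 S between n2,n0
  Y(R6) = 0.2294 S between n2,n0
  Y(R7) = 0.0002445 S between n2,n0
  Y(R8) = 0.06289 S between n0,n2
  Y(R9) = 0.3257 S between n2,n0
  Y(R10) = 0.0001093 S between n2,n1
  Y(R11) = 0.002188 S between n2,n1
  Y(R12) = 0.007299 S between n2,n1
  Y(R13) = 0.01248 S between n2,n0
  Y(R14) = 0.8403 S between n1,n0
  Y(R15) = 0.0003311 S between n1,n0
  Itest: injects 0.00354 A into n2 (from n0)
Assemble and solve the 2×2 MNA system:
  V(n1)=2.085e-05  V(n2)=0.003877

R_eq = 1.095 Ω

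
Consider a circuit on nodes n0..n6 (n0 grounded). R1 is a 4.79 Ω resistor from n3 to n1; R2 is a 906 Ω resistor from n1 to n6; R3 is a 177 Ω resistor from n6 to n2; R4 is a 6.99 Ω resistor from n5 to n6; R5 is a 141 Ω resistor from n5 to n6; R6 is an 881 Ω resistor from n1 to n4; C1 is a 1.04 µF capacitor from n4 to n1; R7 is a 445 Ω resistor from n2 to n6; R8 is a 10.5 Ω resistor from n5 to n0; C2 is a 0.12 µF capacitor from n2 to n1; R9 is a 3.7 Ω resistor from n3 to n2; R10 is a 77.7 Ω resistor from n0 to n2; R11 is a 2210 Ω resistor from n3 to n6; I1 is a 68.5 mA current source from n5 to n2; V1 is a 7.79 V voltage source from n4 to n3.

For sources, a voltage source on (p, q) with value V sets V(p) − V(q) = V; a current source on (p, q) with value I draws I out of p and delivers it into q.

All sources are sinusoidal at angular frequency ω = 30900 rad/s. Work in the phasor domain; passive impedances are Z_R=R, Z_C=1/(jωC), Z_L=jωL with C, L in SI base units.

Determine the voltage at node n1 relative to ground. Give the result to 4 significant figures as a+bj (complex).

Element admittances at ω=30900 rad/s:
  Y(R1) = 0.2088+0.000j S between n3,n1
  Y(R2) = 0.001104+0.000j S between n1,n6
  Y(R3) = 0.005650+0.000j S between n6,n2
  Y(R4) = 0.1431+0.000j S between n5,n6
  Y(R5) = 0.007092+0.000j S between n5,n6
  Y(R6) = 0.001135+0.000j S between n1,n4
  Y(C1) = 0.000+0.03214j S between n4,n1
  Y(R7) = 0.002247+0.000j S between n2,n6
  Y(R8) = 0.09524+0.000j S between n5,n0
  Y(C2) = 0.000+0.003708j S between n2,n1
  Y(R9) = 0.2703+0.000j S between n3,n2
  Y(R10) = 0.01287+0.000j S between n0,n2
  Y(R11) = 0.0004525+0.000j S between n3,n6
  I1: injects 0.0685 A into n2 (from n5)
  V1: constraint V(n4)−V(n3) = 7.79
Assemble and solve the 7×7 MNA system:
  V(n1)=3.190+1.091j  V(n2)=2.973-0.05151j  V(n3)=2.970-0.05877j  V(n4)=10.76-0.05877j  V(n5)=-0.4018+0.006960j  V(n6)=-0.2004+0.01138j
  i(V1)=-0.04553-0.2420j

3.190+1.091j V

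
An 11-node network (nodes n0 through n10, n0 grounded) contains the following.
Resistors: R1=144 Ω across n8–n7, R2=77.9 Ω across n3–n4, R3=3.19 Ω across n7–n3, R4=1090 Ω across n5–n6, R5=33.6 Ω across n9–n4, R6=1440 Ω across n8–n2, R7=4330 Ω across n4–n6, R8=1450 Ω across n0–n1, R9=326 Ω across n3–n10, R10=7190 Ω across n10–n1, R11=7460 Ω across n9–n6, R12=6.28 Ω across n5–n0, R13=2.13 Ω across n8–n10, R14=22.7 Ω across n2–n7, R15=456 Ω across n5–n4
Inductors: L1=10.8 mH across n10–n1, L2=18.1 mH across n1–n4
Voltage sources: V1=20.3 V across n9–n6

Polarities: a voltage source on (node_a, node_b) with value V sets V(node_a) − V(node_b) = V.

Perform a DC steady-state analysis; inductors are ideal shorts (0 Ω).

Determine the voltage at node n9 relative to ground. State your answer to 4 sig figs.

MNA unknowns: 10 node voltages V₁..V_10 plus 3 source currents (L1, L2, V1)
R1: Y=0.006944 on G[8,7]
R2: Y=0.01284 on G[3,4]
L1: row V10−V1=0, i_L1 at 10,1
R3: Y=0.3135 on G[7,3]
R4: Y=0.0009174 on G[5,6]
R5: Y=0.02976 on G[9,4]
R6: Y=0.0006944 on G[8,2]
R7: Y=0.0002309 on G[4,6]
R8: Y=0.0006897 on G[0,1]
R9: Y=0.003067 on G[3,10]
L2: row V1−V4=0, i_L2 at 1,4
R10: Y=0.0001391 on G[10,1]
R11: Y=0.0001340 on G[9,6]
R12: Y=0.1592 on G[5,0]
R13: Y=0.4695 on G[8,10]
R14: Y=0.04405 on G[2,7]
R15: Y=0.002193 on G[5,4]
V1: row V9−V6=20.3, i_V1 at 9,6
solve → V1=4.736, V2=4.736, V3=4.736, V4=4.736, V5=-0.02051, V6=-14.95, V7=4.736, V8=4.736, V9=5.349, V10=4.736
aux → i_L1=0.000, i_L2=-0.003266, i_V1=-0.02097

5.349 V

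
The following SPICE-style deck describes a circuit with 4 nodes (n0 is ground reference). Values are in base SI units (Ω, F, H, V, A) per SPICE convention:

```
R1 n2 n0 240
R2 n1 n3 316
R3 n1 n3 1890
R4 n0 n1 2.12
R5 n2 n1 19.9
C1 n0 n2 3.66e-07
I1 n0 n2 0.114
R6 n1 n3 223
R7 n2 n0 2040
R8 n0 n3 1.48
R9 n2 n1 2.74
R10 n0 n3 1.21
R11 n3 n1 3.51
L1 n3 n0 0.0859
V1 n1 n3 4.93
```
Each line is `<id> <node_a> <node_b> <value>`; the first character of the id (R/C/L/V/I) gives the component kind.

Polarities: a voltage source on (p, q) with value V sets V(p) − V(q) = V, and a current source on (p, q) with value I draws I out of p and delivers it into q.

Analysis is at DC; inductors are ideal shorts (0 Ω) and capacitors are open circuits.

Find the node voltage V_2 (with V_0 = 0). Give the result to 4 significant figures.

5.147 V

Apply KCL at each of the 3 non-ground nodes and solve the resulting linear system.
Node n1: branches {R2, R3, R4, R5, R6, R9, R11, V1} → V_1 = 4.930
Node n2: branches {R1, R5, C1, I1, R7, R9} → V_2 = 5.147
Node n3: branches {R2, R3, R6, R8, R10, R11, L1, V1} → V_3 = 0.000
Source currents: i(L1)=-2.235, i(V1)=-3.680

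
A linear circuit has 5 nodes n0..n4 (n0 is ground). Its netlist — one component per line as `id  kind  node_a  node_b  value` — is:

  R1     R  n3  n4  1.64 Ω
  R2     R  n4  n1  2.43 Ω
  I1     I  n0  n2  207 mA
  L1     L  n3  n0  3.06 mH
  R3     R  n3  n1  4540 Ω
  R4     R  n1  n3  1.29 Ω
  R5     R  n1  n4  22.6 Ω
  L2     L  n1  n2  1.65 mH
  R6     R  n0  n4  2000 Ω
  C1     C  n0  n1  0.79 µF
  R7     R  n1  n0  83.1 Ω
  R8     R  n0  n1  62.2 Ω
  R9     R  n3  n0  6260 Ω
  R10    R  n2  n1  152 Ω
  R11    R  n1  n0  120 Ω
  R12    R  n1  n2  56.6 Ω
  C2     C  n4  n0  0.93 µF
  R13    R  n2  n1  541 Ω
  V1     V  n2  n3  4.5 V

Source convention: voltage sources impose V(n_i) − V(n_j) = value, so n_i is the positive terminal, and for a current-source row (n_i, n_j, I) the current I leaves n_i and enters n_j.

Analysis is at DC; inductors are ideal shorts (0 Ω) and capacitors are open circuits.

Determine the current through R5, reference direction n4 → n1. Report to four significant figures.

-0.1140 A

Element admittances at DC:
  Y(R1) = 0.6098 S between n3,n4
  Y(R2) = 0.4115 S between n4,n1
  I1: injects 0.207 A into n2 (from n0)
  L1: short n3↔n0 (DC inductor)
  Y(R3) = 0.0002203 S between n3,n1
  Y(R4) = 0.7752 S between n1,n3
  Y(R5) = 0.04425 S between n1,n4
  L2: short n1↔n2 (DC inductor)
  Y(R6) = 0.0005000 S between n0,n4
  Y(C1) = 0.000 S between n0,n1
  Y(R7) = 0.01203 S between n1,n0
  Y(R8) = 0.01608 S between n0,n1
  Y(R9) = 0.0001597 S between n3,n0
  Y(R10) = 0.006579 S between n2,n1
  Y(R11) = 0.008333 S between n1,n0
  Y(R12) = 0.01767 S between n1,n2
  Y(C2) = 0.000 S between n4,n0
  Y(R13) = 0.001848 S between n2,n1
  V1: constraint V(n2)−V(n3) = 4.5
Assemble and solve the 7×7 MNA system:
  V(n1)=4.500  V(n2)=4.500  V(n3)=0.000  V(n4)=1.924
  i(L1)=0.04204  i(L2)=-4.827  i(V1)=-4.620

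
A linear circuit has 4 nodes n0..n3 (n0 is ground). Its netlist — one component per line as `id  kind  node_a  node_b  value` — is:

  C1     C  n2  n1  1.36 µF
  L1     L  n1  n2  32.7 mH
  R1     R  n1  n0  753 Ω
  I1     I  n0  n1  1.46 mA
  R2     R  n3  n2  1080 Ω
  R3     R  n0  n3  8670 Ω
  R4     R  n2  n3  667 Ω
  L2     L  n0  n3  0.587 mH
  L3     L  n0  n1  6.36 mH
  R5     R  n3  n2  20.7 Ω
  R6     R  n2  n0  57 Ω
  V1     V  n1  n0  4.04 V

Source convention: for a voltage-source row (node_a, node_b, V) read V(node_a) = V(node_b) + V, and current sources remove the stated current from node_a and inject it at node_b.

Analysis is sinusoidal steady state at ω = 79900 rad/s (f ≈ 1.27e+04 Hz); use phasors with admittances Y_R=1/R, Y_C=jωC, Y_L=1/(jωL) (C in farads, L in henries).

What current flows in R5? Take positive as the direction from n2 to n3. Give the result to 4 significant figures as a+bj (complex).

Element admittances at ω=79900 rad/s:
  Y(C1) = 0.000+0.1087j S between n2,n1
  Y(L1) = 0.000-0.0003827j S between n1,n2
  Y(R1) = 0.001328+0.000j S between n1,n0
  I1: injects 0.00146 A into n1 (from n0)
  Y(R2) = 0.0009259+0.000j S between n3,n2
  Y(R3) = 0.0001153+0.000j S between n0,n3
  Y(R4) = 0.001499+0.000j S between n2,n3
  Y(L2) = 0.000-0.02132j S between n0,n3
  Y(L3) = 0.000-0.001968j S between n0,n1
  Y(R5) = 0.04831+0.000j S between n3,n2
  Y(R6) = 0.01754+0.000j S between n2,n0
  V1: constraint V(n1)−V(n0) = 4.04
Assemble and solve the 4×4 MNA system:
  V(n1)=4.040+0.000j  V(n2)=4.497+1.257j  V(n3)=3.368+2.667j
  i(V1)=-0.1400+0.05740j

0.05451-0.06809j A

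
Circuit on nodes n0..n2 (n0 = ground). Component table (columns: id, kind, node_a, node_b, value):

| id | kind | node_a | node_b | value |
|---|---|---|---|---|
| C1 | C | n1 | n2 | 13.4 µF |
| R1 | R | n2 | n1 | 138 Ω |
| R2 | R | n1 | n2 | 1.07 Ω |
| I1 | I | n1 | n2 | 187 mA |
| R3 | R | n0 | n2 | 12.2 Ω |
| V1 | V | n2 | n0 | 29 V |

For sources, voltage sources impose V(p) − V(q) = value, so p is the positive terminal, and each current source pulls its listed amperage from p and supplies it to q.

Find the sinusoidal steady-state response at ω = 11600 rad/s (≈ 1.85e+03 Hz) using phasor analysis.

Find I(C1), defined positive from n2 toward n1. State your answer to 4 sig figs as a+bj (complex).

0.004959+0.03004j A

MNA unknowns: 2 node voltages V₁..V_2 plus 1 source current (V1)
C1: Y=0.000+0.1554j on G[1,2]
R1: Y=0.007246+0.000j on G[2,1]
R2: Y=0.9346+0.000j on G[1,2]
I1: z[1]−=0.187, z[2]+=0.187
R3: Y=0.08197+0.000j on G[0,2]
V1: row V2−V0=29, i_V1 at 2,0
solve → V1=28.81+0.03190j, V2=29.00+0.000j
aux → i_V1=-2.377+0.000j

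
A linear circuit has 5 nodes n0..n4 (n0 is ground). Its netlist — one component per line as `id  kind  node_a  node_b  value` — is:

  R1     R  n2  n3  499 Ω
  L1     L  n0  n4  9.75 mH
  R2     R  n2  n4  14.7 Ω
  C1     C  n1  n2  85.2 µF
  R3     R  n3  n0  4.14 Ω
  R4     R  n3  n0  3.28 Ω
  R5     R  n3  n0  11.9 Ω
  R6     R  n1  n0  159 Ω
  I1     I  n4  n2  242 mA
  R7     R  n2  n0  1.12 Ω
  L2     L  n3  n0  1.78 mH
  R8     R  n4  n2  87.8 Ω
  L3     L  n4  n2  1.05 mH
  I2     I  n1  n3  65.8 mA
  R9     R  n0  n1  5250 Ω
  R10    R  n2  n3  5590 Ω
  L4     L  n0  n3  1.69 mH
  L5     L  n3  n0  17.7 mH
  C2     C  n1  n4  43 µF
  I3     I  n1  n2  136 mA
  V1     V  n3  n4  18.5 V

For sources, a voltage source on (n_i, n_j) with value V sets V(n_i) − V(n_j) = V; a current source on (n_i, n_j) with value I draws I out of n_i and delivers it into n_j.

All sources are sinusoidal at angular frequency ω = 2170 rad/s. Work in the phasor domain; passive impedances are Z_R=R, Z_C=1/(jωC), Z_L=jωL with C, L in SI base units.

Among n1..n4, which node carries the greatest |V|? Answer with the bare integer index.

4

MNA unknowns: 4 node voltages V₁..V_4 plus 1 source current (V1)
R1: Y=0.002004+0.000j on G[2,3]
L1: Y=0.000-0.04726j on G[0,4]
R2: Y=0.06803+0.000j on G[2,4]
C1: Y=0.000+0.1849j on G[1,2]
R3: Y=0.2415+0.000j on G[3,0]
R4: Y=0.3049+0.000j on G[3,0]
R5: Y=0.08403+0.000j on G[3,0]
R6: Y=0.006289+0.000j on G[1,0]
I1: z[4]−=0.242, z[2]+=0.242
R7: Y=0.8929+0.000j on G[2,0]
L2: Y=0.000-0.2589j on G[3,0]
R8: Y=0.01139+0.000j on G[4,2]
L3: Y=0.000-0.4389j on G[4,2]
I2: z[1]−=0.0658, z[3]+=0.0658
R9: Y=0.0001905+0.000j on G[0,1]
R10: Y=0.0001789+0.000j on G[2,3]
L4: Y=0.000-0.2727j on G[0,3]
L5: Y=0.000-0.02604j on G[3,0]
C2: Y=0.000+0.09331j on G[1,4]
I3: z[1]−=0.136, z[2]+=0.136
V1: row V3−V4=18.5, i_V1 at 3,4
solve → V1=-6.293+2.596j, V2=-2.820+3.797j, V3=5.506-1.508j, V4=-12.99-1.508j
aux → i_V1=-2.583+4.033j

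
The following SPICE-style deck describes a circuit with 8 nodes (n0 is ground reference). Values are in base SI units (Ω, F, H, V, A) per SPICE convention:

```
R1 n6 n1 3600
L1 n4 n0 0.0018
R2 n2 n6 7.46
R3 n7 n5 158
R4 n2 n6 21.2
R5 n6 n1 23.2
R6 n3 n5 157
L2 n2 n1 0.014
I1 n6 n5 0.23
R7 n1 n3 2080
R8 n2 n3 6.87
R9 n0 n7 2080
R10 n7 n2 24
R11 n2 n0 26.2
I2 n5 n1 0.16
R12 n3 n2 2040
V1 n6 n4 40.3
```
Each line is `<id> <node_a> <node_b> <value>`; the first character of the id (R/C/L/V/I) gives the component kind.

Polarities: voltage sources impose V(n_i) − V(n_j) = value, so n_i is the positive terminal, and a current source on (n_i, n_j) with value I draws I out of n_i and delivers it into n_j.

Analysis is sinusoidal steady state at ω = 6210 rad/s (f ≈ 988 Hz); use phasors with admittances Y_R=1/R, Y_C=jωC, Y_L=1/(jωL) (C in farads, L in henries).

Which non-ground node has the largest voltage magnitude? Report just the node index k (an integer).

MNA unknowns: 7 node voltages V₁..V_7 plus 1 source current (V1)
R1: Y=0.0002778+0.000j on G[6,1]
L1: Y=0.000-0.08946j on G[4,0]
R2: Y=0.1340+0.000j on G[2,6]
R3: Y=0.006329+0.000j on G[7,5]
R4: Y=0.04717+0.000j on G[2,6]
R5: Y=0.04310+0.000j on G[6,1]
R6: Y=0.006369+0.000j on G[3,5]
L2: Y=0.000-0.01150j on G[2,1]
I1: z[6]−=0.23, z[5]+=0.23
R7: Y=0.0004808+0.000j on G[1,3]
R8: Y=0.1456+0.000j on G[2,3]
R9: Y=0.0004808+0.000j on G[0,7]
R10: Y=0.04167+0.000j on G[7,2]
R11: Y=0.03817+0.000j on G[2,0]
I2: z[5]−=0.16, z[1]+=0.16
R12: Y=0.0004902+0.000j on G[3,2]
V1: row V6−V4=40.3, i_V1 at 6,4
solve → V1=38.94-10.36j, V2=29.66-11.05j, V3=29.93-11.04j, V4=-4.771-12.81j, V5=35.54-10.99j, V6=35.53-12.81j, V7=30.13-10.93j
aux → i_V1=-1.146+0.4269j

1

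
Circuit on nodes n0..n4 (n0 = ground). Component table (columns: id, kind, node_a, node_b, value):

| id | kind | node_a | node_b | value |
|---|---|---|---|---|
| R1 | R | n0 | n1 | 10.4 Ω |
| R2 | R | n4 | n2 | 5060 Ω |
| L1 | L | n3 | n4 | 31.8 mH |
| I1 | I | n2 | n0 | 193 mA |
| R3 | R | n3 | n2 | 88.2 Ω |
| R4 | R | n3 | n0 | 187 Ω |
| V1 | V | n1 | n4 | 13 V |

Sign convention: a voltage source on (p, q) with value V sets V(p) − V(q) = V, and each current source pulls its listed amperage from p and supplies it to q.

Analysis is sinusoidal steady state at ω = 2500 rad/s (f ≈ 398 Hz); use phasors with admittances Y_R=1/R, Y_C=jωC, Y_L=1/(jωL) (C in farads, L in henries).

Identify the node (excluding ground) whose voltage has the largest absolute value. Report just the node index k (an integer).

2

MNA unknowns: 4 node voltages V₁..V_4 plus 1 source current (V1)
R1: Y=0.09615+0.000j on G[0,1]
R2: Y=0.0001976+0.000j on G[4,2]
L1: Y=0.000-0.01258j on G[3,4]
I1: z[2]−=0.193, z[0]+=0.193
R3: Y=0.01134+0.000j on G[3,2]
R4: Y=0.005348+0.000j on G[3,0]
V1: row V1−V4=13, i_V1 at 1,4
solve → V1=-1.047+0.4052j, V2=-33.94-7.155j, V3=-17.26-7.286j, V4=-14.05+0.4052j
aux → i_V1=0.1007-0.03896j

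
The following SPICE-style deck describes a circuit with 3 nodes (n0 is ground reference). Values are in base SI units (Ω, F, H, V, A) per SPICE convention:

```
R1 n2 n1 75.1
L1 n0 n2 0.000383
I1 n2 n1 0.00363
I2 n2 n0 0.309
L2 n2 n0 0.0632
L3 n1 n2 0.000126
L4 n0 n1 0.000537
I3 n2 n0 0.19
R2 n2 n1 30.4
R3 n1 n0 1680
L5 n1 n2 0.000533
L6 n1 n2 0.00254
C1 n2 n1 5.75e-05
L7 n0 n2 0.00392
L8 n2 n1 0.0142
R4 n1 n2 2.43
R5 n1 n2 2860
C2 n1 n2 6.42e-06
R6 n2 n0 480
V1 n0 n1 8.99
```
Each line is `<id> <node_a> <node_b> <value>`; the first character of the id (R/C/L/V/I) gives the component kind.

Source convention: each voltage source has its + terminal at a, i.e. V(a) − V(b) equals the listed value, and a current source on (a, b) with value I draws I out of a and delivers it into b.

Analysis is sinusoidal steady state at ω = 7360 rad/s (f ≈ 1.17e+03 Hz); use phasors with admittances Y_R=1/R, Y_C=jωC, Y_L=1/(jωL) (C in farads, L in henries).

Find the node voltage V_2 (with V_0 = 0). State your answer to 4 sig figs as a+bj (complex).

MNA unknowns: 2 node voltages V₁..V_2 plus 1 source current (V1)
R1: Y=0.01332+0.000j on G[2,1]
L1: Y=0.000-0.3548j on G[0,2]
I1: z[2]−=0.00363, z[1]+=0.00363
I2: z[2]−=0.309, z[0]+=0.309
L2: Y=0.000-0.002150j on G[2,0]
L3: Y=0.000-1.078j on G[1,2]
L4: Y=0.000-0.2530j on G[0,1]
I3: z[2]−=0.19, z[0]+=0.19
R2: Y=0.03289+0.000j on G[2,1]
R3: Y=0.0005952+0.000j on G[1,0]
L5: Y=0.000-0.2549j on G[1,2]
L6: Y=0.000-0.05349j on G[1,2]
C1: Y=0.000+0.4232j on G[2,1]
L7: Y=0.000-0.03466j on G[0,2]
L8: Y=0.000-0.009568j on G[2,1]
R4: Y=0.4115+0.000j on G[1,2]
R5: Y=0.0003497+0.000j on G[1,2]
C2: Y=0.000+0.04725j on G[1,2]
R6: Y=0.002083+0.000j on G[2,0]
V1: row V0−V1=8.99, i_V1 at 0,1
solve → V1=-8.990+0.000j, V2=-6.723-1.159j
aux → i_V1=0.02575+4.905j

-6.723-1.159j V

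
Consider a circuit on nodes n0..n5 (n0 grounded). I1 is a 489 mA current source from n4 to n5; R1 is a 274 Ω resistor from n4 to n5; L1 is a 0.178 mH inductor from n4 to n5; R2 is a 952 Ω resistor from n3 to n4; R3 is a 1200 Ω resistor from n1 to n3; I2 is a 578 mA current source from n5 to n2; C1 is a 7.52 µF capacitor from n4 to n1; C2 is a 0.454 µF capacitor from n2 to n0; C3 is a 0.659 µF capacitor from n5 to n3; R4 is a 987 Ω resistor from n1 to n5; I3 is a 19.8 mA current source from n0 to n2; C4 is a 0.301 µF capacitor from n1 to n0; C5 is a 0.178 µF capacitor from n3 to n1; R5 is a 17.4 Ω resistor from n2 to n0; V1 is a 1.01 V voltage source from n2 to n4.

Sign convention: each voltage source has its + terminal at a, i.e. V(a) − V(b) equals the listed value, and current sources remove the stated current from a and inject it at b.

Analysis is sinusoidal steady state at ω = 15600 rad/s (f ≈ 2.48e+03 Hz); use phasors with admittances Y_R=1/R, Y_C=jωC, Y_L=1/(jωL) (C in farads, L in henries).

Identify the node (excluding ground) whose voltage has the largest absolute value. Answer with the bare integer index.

5

Apply KCL at each of the 5 non-ground nodes and solve the resulting linear system.
Node n1: branches {R3, C1, R4, C4, C5} → V_1 = -0.6415+0.005241j
Node n2: branches {I2, C2, I3, R5, V1} → V_2 = 0.3462+0.009753j
Node n3: branches {R2, R3, C3, C5} → V_3 = -0.6347-0.1841j
Node n4: branches {I1, R1, L1, R2, C1, V1} → V_4 = -0.6638+0.009753j
Node n5: branches {I1, R1, L1, I2, C3, R4} → V_5 = -0.6680-0.2388j
Source currents: i(V1)=0.5780-0.003012j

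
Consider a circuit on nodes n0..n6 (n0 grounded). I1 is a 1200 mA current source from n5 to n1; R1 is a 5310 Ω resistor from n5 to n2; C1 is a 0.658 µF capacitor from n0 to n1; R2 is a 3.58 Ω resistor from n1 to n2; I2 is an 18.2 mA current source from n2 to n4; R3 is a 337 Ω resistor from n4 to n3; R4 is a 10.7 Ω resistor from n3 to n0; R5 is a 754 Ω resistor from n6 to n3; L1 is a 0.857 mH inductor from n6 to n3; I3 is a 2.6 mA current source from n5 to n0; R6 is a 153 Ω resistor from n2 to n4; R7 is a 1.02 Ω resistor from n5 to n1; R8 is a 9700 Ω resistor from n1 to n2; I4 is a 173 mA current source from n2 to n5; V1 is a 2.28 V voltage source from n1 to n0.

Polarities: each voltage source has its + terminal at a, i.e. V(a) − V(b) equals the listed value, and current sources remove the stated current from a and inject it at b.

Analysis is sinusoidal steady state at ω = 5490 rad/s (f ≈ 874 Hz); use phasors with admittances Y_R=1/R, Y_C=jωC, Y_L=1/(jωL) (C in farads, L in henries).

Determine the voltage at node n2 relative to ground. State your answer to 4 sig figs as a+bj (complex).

Element admittances at ω=5490 rad/s:
  I1: injects 1.2 A into n1 (from n5)
  Y(R1) = 0.0001883+0.000j S between n5,n2
  Y(C1) = 0.000+0.003612j S between n0,n1
  Y(R2) = 0.2793+0.000j S between n1,n2
  I2: injects 0.0182 A into n4 (from n2)
  Y(R3) = 0.002967+0.000j S between n4,n3
  Y(R4) = 0.09346+0.000j S between n3,n0
  Y(R5) = 0.001326+0.000j S between n6,n3
  Y(L1) = 0.000-0.2125j S between n6,n3
  I3: injects 0.0026 A into n0 (from n5)
  Y(R6) = 0.006536+0.000j S between n2,n4
  Y(R7) = 0.9804+0.000j S between n5,n1
  Y(R8) = 0.0001031+0.000j S between n1,n2
  I4: injects 0.173 A into n5 (from n2)
  V1: constraint V(n1)−V(n0) = 2.28
Assemble and solve the 7×7 MNA system:
  V(n1)=2.280+0.000j  V(n2)=1.629+0.000j  V(n3)=0.09432+0.000j  V(n4)=3.065+0.000j  V(n5)=1.230+0.000j  V(n6)=0.09432+0.000j
  i(V1)=-0.01142-0.008236j

1.629+0.000j V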